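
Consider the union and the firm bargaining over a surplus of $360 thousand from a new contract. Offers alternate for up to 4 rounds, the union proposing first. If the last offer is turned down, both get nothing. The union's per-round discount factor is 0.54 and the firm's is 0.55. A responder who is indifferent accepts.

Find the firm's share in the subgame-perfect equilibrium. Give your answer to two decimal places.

149.89

Round 4 (the firm proposes): rejection yields 0 for the union; the firm offers 0 and keeps 360.
Round 3 (the union proposes): the firm can get 360 next round, worth 0.55 × 360 = 198 now, so the union offers 198, keeping 162.
Round 2 (the firm proposes): the union can get 162 next round, worth 0.54 × 162 = 87.48 now; the firm offers that and keeps 272.52.
Round 1 (the union proposes): the firm can get 272.52 next round, worth 0.55 × 272.52 = 149.886 now. The union offers 149.886 and keeps 360 − 149.886 = 210.114.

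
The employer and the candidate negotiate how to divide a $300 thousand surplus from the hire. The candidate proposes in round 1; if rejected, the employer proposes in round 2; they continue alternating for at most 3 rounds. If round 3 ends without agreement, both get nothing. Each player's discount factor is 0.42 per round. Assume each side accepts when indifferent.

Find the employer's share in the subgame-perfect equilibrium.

73.08

By backward induction:
Round 3 (the candidate proposes): rejection yields 0 for the employer; the candidate offers 0 and keeps 300.
Round 2 (the employer proposes): the candidate can get 300 next round, worth 0.42 × 300 = 126 now, so the employer offers 126, keeping 174.
Round 1 (the candidate proposes): the employer can get 174 next round, worth 0.42 × 174 = 73.08 now; the candidate offers that and keeps 226.92.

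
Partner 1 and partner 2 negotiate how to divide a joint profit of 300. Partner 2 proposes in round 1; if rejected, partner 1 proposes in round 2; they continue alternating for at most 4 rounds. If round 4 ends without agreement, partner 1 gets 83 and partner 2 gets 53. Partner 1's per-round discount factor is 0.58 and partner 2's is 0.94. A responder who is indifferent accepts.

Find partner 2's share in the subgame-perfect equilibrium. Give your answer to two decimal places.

211.45

Round 4 (partner 1 proposes): partner 2 gets 53 if talks fail, so partner 1 offers 53 and keeps 247.
Round 3 (partner 2 proposes): partner 1 can get 247 next round, worth 0.58 × 247 = 143.26 now, so partner 2 offers 143.26, keeping 156.74.
Round 2 (partner 1 proposes): partner 2 can get 156.74 next round, worth 0.94 × 156.74 = 147.3356 now. Partner 1 offers 147.3356 and keeps 300 − 147.3356 = 152.6644.
Round 1 (partner 2 proposes): partner 1 can get 152.6644 next round, worth 0.58 × 152.6644 = 88.545352 now, so partner 2 offers 88.545352, keeping 211.454648.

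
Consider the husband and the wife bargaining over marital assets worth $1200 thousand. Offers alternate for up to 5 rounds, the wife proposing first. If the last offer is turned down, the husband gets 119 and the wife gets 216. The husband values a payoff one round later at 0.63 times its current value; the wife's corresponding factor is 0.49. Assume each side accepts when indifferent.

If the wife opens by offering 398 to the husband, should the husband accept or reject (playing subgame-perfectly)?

Work out the husband's continuation value if the offer is rejected.
Round 5 (the wife proposes): the husband gets 119 if talks fail, so the wife offers 119 and keeps 1081.
Round 4 (the husband proposes): the wife can get 1081 next round, worth 0.49 × 1081 = 529.69 now, so the husband offers 529.69, keeping 670.31.
Round 3 (the wife proposes): the husband can get 670.31 next round, worth 0.63 × 670.31 = 422.2953 now. The wife offers 422.2953 and keeps 1200 − 422.2953 = 777.7047.
Round 2 (the husband proposes): the wife can get 777.7047 next round, worth 0.49 × 777.7047 = 381.075303 now, so the husband offers 381.075303, keeping 818.924697.
So by rejecting in round 1, the husband gets 818.924697 next round, worth 0.63 × 818.924697 = 515.92255911 now.
Offer 398 < 515.92255911, so the husband rejects.

Reject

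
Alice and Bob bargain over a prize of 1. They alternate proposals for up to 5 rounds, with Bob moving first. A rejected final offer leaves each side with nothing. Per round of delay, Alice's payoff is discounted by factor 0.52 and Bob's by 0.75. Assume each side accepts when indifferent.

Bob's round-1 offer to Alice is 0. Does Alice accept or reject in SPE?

Round 5 (Bob proposes): Alice will accept anything ≥ 0, so Bob offers 0 and keeps 1.
Round 4 (Alice proposes): Bob can get 1 next round, worth 0.75 × 1 = 0.75 now. Alice offers 0.75 and keeps 1 − 0.75 = 0.25.
Round 3 (Bob proposes): Alice can get 0.25 next round, worth 0.52 × 0.25 = 0.13 now. Bob offers 0.13 and keeps 1 − 0.13 = 0.87.
Round 2 (Alice proposes): Bob can get 0.87 next round, worth 0.75 × 0.87 = 0.6525 now, so Alice offers 0.6525, keeping 0.3475.
So by rejecting in round 1, Alice gets 0.3475 next round, worth 0.52 × 0.3475 = 0.1807 now.
Offer 0 < 0.1807, so Alice rejects.

Reject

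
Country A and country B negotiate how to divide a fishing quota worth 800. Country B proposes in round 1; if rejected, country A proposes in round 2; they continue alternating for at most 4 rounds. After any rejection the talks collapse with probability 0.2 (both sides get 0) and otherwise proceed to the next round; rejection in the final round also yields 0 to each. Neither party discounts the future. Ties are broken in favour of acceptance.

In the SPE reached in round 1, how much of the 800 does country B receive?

262.4

Round 4 (country A proposes): rejection yields 0 for country B; country A offers 0 and keeps 800.
Round 3 (country B proposes): rejecting gives country A an expected 0.8 × 800 = 640; country B offers that and keeps 160.
Round 2 (country A proposes): rejecting gives country B an expected 0.8 × 160 = 128; country A offers that and keeps 672.
Round 1 (country B proposes): rejecting gives country A an expected 0.8 × 672 = 537.6, so country B offers 537.6, keeping 262.4.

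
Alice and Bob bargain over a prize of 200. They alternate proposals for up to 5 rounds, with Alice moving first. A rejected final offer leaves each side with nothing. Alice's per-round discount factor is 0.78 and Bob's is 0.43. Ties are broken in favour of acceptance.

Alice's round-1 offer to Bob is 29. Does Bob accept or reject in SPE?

Round 5 (Alice proposes): rejection yields 0 for Bob; Alice offers 0 and keeps 200.
Round 4 (Bob proposes): Alice can get 200 next round, worth 0.78 × 200 = 156 now, so Bob offers 156, keeping 44.
Round 3 (Alice proposes): Bob can get 44 next round, worth 0.43 × 44 = 18.92 now, so Alice offers 18.92, keeping 181.08.
Round 2 (Bob proposes): Alice can get 181.08 next round, worth 0.78 × 181.08 = 141.2424 now. Bob offers 141.2424 and keeps 200 − 141.2424 = 58.7576.
So by rejecting in round 1, Bob gets 58.7576 next round, worth 0.43 × 58.7576 = 25.265768 now.
Offer 29 ≥ 25.265768, so Bob accepts.

Accept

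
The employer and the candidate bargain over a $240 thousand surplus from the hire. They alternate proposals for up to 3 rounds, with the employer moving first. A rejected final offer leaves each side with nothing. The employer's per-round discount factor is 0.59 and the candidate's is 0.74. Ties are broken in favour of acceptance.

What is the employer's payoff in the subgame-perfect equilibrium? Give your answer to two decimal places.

Round 3 (the employer proposes): rejection yields 0 for the candidate; the employer offers 0 and keeps 240.
Round 2 (the candidate proposes): the employer can get 240 next round, worth 0.59 × 240 = 141.6 now. The candidate offers 141.6 and keeps 240 − 141.6 = 98.4.
Round 1 (the employer proposes): the candidate can get 98.4 next round, worth 0.74 × 98.4 = 72.816 now. The employer offers 72.816 and keeps 240 − 72.816 = 167.184.

167.18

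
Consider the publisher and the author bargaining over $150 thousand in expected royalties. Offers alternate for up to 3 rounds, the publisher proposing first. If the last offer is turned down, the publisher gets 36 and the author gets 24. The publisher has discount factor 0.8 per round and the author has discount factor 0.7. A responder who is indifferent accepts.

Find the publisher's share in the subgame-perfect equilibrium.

Round 3 (the publisher proposes): the author gets 24 if talks fail, so the publisher offers 24 and keeps 126.
Round 2 (the author proposes): the publisher can get 126 next round, worth 0.8 × 126 = 100.8 now. The author offers 100.8 and keeps 150 − 100.8 = 49.2.
Round 1 (the publisher proposes): the author can get 49.2 next round, worth 0.7 × 49.2 = 34.44 now; the publisher offers that and keeps 115.56.

115.56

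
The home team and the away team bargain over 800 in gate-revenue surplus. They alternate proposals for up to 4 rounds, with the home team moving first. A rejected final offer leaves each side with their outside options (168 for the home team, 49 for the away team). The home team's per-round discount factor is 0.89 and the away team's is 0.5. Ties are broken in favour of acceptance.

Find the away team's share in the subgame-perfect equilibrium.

184.62

Round 4 (the away team proposes): the home team gets 168 if talks fail, so the away team offers 168 and keeps 632.
Round 3 (the home team proposes): the away team can get 632 next round, worth 0.5 × 632 = 316 now; the home team offers that and keeps 484.
Round 2 (the away team proposes): the home team can get 484 next round, worth 0.89 × 484 = 430.76 now. The away team offers 430.76 and keeps 800 − 430.76 = 369.24.
Round 1 (the home team proposes): the away team can get 369.24 next round, worth 0.5 × 369.24 = 184.62 now, so the home team offers 184.62, keeping 615.38.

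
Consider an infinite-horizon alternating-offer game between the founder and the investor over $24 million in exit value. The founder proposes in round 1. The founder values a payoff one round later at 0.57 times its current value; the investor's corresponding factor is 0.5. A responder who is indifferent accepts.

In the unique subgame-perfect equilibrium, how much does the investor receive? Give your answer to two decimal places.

Let x be the founder's share when the founder proposes and y be the investor's share when the investor proposes.
The investor accepts iff offered ≥ 0.5·y, so x = 24 − 0.5y. Symmetrically y = 24 − 0.57x.
Substituting: x = 24 − 0.5(24 − 0.57x), giving x(1 − 0.57·0.5) = 24(1 − 0.5).
So x = 24 × 0.5 / 0.715 ≈ 16.7832, and the investor receives 24 − x ≈ 7.2168.

7.22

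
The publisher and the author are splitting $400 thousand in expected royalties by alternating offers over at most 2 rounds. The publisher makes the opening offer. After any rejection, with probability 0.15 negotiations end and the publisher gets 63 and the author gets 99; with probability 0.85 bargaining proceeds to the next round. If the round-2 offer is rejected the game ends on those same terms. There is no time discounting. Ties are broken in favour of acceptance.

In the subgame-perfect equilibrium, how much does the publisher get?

By backward induction:
Round 2 (the author proposes): the publisher gets 63 if talks fail, so the author offers 63 and keeps 337.
Round 1 (the publisher proposes): rejecting gives the author an expected 0.85 × 337 + 0.15 × 99 = 301.3; the publisher offers that and keeps 98.7.

98.7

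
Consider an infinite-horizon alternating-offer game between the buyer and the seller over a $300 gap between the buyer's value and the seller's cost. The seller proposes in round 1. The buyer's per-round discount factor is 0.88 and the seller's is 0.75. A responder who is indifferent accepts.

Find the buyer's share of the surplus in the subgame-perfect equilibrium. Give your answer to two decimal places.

When the seller proposes, the buyer accepts any offer worth at least 0.88 times what the buyer would get by proposing next round; and vice versa.
This gives x = 300 − 0.88y and y = 300 − 0.75x, where x and y are each side's share when it proposes.
Hence (1 − 0.88·0.75)x = 300(1 − 0.88), i.e. 0.34·x = 36.
x ≈ 105.8824; the buyer's share is 300 − x ≈ 194.1176.

194.12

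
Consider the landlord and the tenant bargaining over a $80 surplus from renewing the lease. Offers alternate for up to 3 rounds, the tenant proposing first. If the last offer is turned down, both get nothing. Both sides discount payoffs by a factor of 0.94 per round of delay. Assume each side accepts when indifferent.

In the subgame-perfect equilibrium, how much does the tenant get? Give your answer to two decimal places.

Solve by backward induction from round 3.
Round 3 (the tenant proposes): rejection yields 0 for the landlord; the tenant offers 0 and keeps 80.
Round 2 (the landlord proposes): the tenant can get 80 next round, worth 0.94 × 80 = 75.2 now; the landlord offers that and keeps 4.8.
Round 1 (the tenant proposes): the landlord can get 4.8 next round, worth 0.94 × 4.8 = 4.512 now. The tenant offers 4.512 and keeps 80 − 4.512 = 75.488.

75.49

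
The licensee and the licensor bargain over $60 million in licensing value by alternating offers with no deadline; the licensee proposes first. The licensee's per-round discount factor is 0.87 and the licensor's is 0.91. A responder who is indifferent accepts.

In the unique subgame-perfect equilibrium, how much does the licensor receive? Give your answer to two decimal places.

Let x be the licensee's share when the licensee proposes and y be the licensor's share when the licensor proposes.
The licensor accepts iff offered ≥ 0.91·y, so x = 60 − 0.91y. Symmetrically y = 60 − 0.87x.
Substituting: x = 60 − 0.91(60 − 0.87x), giving x(1 − 0.87·0.91) = 60(1 − 0.91).
So x = 60 × 0.09 / 0.2083 ≈ 25.9241, and the licensor receives 60 − x ≈ 34.0759.

34.08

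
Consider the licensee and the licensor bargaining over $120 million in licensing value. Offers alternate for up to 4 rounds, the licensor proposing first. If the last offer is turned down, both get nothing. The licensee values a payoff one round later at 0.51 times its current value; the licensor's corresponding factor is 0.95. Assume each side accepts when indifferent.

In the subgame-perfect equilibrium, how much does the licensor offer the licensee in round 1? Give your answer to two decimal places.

Round 4 (the licensee proposes): the licensor will accept anything ≥ 0, so the licensee offers 0 and keeps 120.
Round 3 (the licensor proposes): the licensee can get 120 next round, worth 0.51 × 120 = 61.2 now. The licensor offers 61.2 and keeps 120 − 61.2 = 58.8.
Round 2 (the licensee proposes): the licensor can get 58.8 next round, worth 0.95 × 58.8 = 55.86 now. The licensee offers 55.86 and keeps 120 − 55.86 = 64.14.
Round 1 (the licensor proposes): the licensee can get 64.14 next round, worth 0.51 × 64.14 = 32.7114 now; the licensor offers that and keeps 87.2886.

32.71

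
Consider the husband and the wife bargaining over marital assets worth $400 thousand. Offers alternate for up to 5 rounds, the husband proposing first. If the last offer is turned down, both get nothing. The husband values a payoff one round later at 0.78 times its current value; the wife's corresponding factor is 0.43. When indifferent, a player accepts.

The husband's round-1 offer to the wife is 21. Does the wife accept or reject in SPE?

Round 5 (the husband proposes): the wife will accept anything ≥ 0, so the husband offers 0 and keeps 400.
Round 4 (the wife proposes): the husband can get 400 next round, worth 0.78 × 400 = 312 now, so the wife offers 312, keeping 88.
Round 3 (the husband proposes): the wife can get 88 next round, worth 0.43 × 88 = 37.84 now, so the husband offers 37.84, keeping 362.16.
Round 2 (the wife proposes): the husband can get 362.16 next round, worth 0.78 × 362.16 = 282.4848 now. The wife offers 282.4848 and keeps 400 − 282.4848 = 117.5152.
So by rejecting in round 1, the wife gets 117.5152 next round, worth 0.43 × 117.5152 = 50.531536 now.
Offer 21 < 50.531536, so the wife rejects.

Reject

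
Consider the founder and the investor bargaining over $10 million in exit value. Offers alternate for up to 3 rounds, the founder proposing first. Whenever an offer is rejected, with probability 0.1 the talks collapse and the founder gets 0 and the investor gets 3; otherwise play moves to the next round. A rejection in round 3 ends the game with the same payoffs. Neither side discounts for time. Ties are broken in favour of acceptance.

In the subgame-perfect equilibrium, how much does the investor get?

Round 3 (the founder proposes): the investor gets 3 if talks fail, so the founder offers 3 and keeps 7.
Round 2 (the investor proposes): rejecting gives the founder an expected 0.9 × 7 = 6.3; the investor offers that and keeps 3.7.
Round 1 (the founder proposes): rejecting gives the investor an expected 0.9 × 3.7 + 0.1 × 3 = 3.63; the founder offers that and keeps 6.37.

3.63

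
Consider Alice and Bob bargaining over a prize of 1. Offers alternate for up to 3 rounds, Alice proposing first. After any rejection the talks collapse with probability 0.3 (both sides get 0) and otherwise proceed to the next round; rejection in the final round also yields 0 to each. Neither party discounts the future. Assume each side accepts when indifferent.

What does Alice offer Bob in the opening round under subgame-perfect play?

By backward induction:
Round 3 (Alice proposes): Bob will accept anything ≥ 0, so Alice offers 0 and keeps 1.
Round 2 (Bob proposes): rejecting gives Alice an expected 0.7 × 1 = 0.7; Bob offers that and keeps 0.3.
Round 1 (Alice proposes): rejecting gives Bob an expected 0.7 × 0.3 = 0.21, so Alice offers 0.21, keeping 0.79.

0.21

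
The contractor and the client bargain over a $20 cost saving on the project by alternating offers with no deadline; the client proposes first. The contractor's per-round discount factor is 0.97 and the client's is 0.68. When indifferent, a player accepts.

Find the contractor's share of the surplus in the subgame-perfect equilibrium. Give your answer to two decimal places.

18.24

In a stationary SPE each proposer offers the other exactly their discounted continuation value.
If the client keeps x when proposing and the contractor keeps y when proposing, then x = 20 − 0.97y and y = 20 − 0.68x.
Solving: x = 20(1 − 0.97) / (1 − 0.68·0.97) = 0.6 / 0.3404 ≈ 1.7626.
The contractor gets 20 − 1.7626 ≈ 18.2374.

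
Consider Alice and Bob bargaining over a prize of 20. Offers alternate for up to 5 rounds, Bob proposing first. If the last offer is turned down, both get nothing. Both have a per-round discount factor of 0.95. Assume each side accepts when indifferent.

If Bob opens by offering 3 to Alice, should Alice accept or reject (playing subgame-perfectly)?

Round 5 (Bob proposes): rejection yields 0 for Alice; Bob offers 0 and keeps 20.
Round 4 (Alice proposes): Bob can get 20 next round, worth 0.95 × 20 = 19 now. Alice offers 19 and keeps 20 − 19 = 1.
Round 3 (Bob proposes): Alice can get 1 next round, worth 0.95 × 1 = 0.95 now; Bob offers that and keeps 19.05.
Round 2 (Alice proposes): Bob can get 19.05 next round, worth 0.95 × 19.05 = 18.0975 now; Alice offers that and keeps 1.9025.
So by rejecting in round 1, Alice gets 1.9025 next round, worth 0.95 × 1.9025 = 1.807375 now.
Offer 3 ≥ 1.807375, so Alice accepts.

Accept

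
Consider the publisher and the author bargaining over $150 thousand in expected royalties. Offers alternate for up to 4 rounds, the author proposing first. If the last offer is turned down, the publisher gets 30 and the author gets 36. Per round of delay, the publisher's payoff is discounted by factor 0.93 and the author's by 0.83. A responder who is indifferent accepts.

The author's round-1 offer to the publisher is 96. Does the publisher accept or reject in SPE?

Reject

Work out the publisher's continuation value if the offer is rejected.
Round 4 (the publisher proposes): the author gets 36 if talks fail, so the publisher offers 36 and keeps 114.
Round 3 (the author proposes): the publisher can get 114 next round, worth 0.93 × 114 = 106.02 now; the author offers that and keeps 43.98.
Round 2 (the publisher proposes): the author can get 43.98 next round, worth 0.83 × 43.98 = 36.5034 now, so the publisher offers 36.5034, keeping 113.4966.
So by rejecting in round 1, the publisher gets 113.4966 next round, worth 0.93 × 113.4966 = 105.551838 now.
Offer 96 < 105.551838, so the publisher rejects.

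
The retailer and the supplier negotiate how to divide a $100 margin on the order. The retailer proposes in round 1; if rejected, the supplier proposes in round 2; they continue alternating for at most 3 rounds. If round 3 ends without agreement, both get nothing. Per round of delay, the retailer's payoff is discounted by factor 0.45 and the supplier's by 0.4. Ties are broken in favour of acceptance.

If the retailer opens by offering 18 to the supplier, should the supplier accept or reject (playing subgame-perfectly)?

Reject

Round 3 (the retailer proposes): rejection yields 0 for the supplier; the retailer offers 0 and keeps 100.
Round 2 (the supplier proposes): the retailer can get 100 next round, worth 0.45 × 100 = 45 now. The supplier offers 45 and keeps 100 − 45 = 55.
So by rejecting in round 1, the supplier gets 55 next round, worth 0.4 × 55 = 22 now.
Offer 18 < 22, so the supplier rejects.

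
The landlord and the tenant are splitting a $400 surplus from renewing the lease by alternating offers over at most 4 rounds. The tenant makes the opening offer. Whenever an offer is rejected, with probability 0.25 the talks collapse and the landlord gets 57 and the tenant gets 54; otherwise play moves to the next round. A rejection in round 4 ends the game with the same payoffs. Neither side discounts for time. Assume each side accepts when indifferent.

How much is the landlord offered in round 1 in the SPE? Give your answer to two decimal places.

233.11

Round 4 (the landlord proposes): the tenant gets 54 if talks fail, so the landlord offers 54 and keeps 346.
Round 3 (the tenant proposes): rejecting gives the landlord an expected 0.75 × 346 + 0.25 × 57 = 273.75; the tenant offers that and keeps 126.25.
Round 2 (the landlord proposes): rejecting gives the tenant an expected 0.75 × 126.25 + 0.25 × 54 = 108.1875; the landlord offers that and keeps 291.8125.
Round 1 (the tenant proposes): rejecting gives the landlord an expected 0.75 × 291.8125 + 0.25 × 57 = 233.109375; the tenant offers that and keeps 166.890625.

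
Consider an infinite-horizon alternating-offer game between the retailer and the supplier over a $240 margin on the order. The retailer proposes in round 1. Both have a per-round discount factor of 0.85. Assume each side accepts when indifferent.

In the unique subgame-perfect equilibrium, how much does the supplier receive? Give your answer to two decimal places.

Let x be the retailer's share when the retailer proposes and y be the supplier's share when the supplier proposes.
The supplier accepts iff offered ≥ 0.85·y, so x = 240 − 0.85y. Symmetrically y = 240 − 0.85x.
Substituting: x = 240 − 0.85(240 − 0.85x), giving x(1 − 0.85·0.85) = 240(1 − 0.85).
So x = 240 × 0.15 / 0.2775 ≈ 129.7297, and the supplier receives 240 − x ≈ 110.2703.

110.27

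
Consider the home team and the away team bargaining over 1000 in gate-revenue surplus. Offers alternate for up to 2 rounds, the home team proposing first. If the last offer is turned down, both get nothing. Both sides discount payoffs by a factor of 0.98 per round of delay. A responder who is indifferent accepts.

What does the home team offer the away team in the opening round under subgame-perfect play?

Solve by backward induction from round 2.
Round 2 (the away team proposes): the home team will accept anything ≥ 0, so the away team offers 0 and keeps 1000.
Round 1 (the home team proposes): the away team can get 1000 next round, worth 0.98 × 1000 = 980 now; the home team offers that and keeps 20.

980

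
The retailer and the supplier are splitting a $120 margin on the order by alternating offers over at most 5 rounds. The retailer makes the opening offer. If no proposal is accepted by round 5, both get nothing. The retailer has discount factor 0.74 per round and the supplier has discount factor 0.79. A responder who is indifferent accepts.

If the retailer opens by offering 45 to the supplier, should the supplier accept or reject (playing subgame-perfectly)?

Accept

Round 5 (the retailer proposes): rejection yields 0 for the supplier; the retailer offers 0 and keeps 120.
Round 4 (the supplier proposes): the retailer can get 120 next round, worth 0.74 × 120 = 88.8 now. The supplier offers 88.8 and keeps 120 − 88.8 = 31.2.
Round 3 (the retailer proposes): the supplier can get 31.2 next round, worth 0.79 × 31.2 = 24.648 now. The retailer offers 24.648 and keeps 120 − 24.648 = 95.352.
Round 2 (the supplier proposes): the retailer can get 95.352 next round, worth 0.74 × 95.352 = 70.56048 now. The supplier offers 70.56048 and keeps 120 − 70.56048 = 49.43952.
So by rejecting in round 1, the supplier gets 49.43952 next round, worth 0.79 × 49.43952 = 39.0572208 now.
Offer 45 ≥ 39.0572208, so the supplier accepts.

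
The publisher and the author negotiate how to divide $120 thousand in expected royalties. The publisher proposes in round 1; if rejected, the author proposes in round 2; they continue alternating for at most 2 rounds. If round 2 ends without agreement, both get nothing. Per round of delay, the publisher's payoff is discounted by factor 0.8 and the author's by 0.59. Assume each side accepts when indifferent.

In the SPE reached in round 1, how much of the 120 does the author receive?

Work backward from the last round.
Round 2 (the author proposes): the publisher will accept anything ≥ 0, so the author offers 0 and keeps 120.
Round 1 (the publisher proposes): the author can get 120 next round, worth 0.59 × 120 = 70.8 now. The publisher offers 70.8 and keeps 120 − 70.8 = 49.2.

70.8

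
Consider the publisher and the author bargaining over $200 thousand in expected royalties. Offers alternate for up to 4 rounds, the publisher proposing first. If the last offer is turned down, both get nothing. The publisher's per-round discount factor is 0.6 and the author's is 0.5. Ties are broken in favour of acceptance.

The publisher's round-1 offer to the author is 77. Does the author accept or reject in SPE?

Accept

Work out the author's continuation value if the offer is rejected.
Round 4 (the author proposes): the publisher will accept anything ≥ 0, so the author offers 0 and keeps 200.
Round 3 (the publisher proposes): the author can get 200 next round, worth 0.5 × 200 = 100 now; the publisher offers that and keeps 100.
Round 2 (the author proposes): the publisher can get 100 next round, worth 0.6 × 100 = 60 now; the author offers that and keeps 140.
So by rejecting in round 1, the author gets 140 next round, worth 0.5 × 140 = 70 now.
Offer 77 ≥ 70, so the author accepts.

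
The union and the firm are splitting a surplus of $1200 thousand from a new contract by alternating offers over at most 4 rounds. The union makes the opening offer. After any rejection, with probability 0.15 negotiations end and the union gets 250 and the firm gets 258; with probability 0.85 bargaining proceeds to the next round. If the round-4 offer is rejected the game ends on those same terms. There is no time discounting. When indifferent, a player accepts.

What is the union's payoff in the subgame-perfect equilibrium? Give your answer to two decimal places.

Round 4 (the firm proposes): the union gets 250 if talks fail, so the firm offers 250 and keeps 950.
Round 3 (the union proposes): rejecting gives the firm an expected 0.85 × 950 + 0.15 × 258 = 846.2. The union offers 846.2 and keeps 1200 − 846.2 = 353.8.
Round 2 (the firm proposes): rejecting gives the union an expected 0.85 × 353.8 + 0.15 × 250 = 338.23; the firm offers that and keeps 861.77.
Round 1 (the union proposes): rejecting gives the firm an expected 0.85 × 861.77 + 0.15 × 258 = 771.2045, so the union offers 771.2045, keeping 428.7955.

428.80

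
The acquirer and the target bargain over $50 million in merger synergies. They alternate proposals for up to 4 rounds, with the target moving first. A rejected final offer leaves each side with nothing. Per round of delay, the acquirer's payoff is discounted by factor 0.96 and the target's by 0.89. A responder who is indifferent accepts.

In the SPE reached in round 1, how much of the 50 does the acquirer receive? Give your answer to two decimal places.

46.29

Round 4 (the acquirer proposes): the target will accept anything ≥ 0, so the acquirer offers 0 and keeps 50.
Round 3 (the target proposes): the acquirer can get 50 next round, worth 0.96 × 50 = 48 now. The target offers 48 and keeps 50 − 48 = 2.
Round 2 (the acquirer proposes): the target can get 2 next round, worth 0.89 × 2 = 1.78 now; the acquirer offers that and keeps 48.22.
Round 1 (the target proposes): the acquirer can get 48.22 next round, worth 0.96 × 48.22 = 46.2912 now, so the target offers 46.2912, keeping 3.7088.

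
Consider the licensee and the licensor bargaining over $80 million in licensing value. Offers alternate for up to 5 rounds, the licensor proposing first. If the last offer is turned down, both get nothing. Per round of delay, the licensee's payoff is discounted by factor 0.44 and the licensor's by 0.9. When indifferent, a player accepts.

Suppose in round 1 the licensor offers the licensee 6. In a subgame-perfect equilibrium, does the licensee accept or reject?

Accept

Round 5 (the licensor proposes): the licensee will accept anything ≥ 0, so the licensor offers 0 and keeps 80.
Round 4 (the licensee proposes): the licensor can get 80 next round, worth 0.9 × 80 = 72 now, so the licensee offers 72, keeping 8.
Round 3 (the licensor proposes): the licensee can get 8 next round, worth 0.44 × 8 = 3.52 now. The licensor offers 3.52 and keeps 80 − 3.52 = 76.48.
Round 2 (the licensee proposes): the licensor can get 76.48 next round, worth 0.9 × 76.48 = 68.832 now. The licensee offers 68.832 and keeps 80 − 68.832 = 11.168.
So by rejecting in round 1, the licensee gets 11.168 next round, worth 0.44 × 11.168 = 4.91392 now.
Offer 6 ≥ 4.91392, so the licensee accepts.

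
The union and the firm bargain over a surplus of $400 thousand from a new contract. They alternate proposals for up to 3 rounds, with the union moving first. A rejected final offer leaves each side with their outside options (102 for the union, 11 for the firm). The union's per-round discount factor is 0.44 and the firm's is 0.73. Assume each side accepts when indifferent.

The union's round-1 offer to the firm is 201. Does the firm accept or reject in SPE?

Work out the firm's continuation value if the offer is rejected.
Round 3 (the union proposes): the firm gets 11 if talks fail, so the union offers 11 and keeps 389.
Round 2 (the firm proposes): the union can get 389 next round, worth 0.44 × 389 = 171.16 now; the firm offers that and keeps 228.84.
So by rejecting in round 1, the firm gets 228.84 next round, worth 0.73 × 228.84 = 167.0532 now.
Offer 201 ≥ 167.0532, so the firm accepts.

Accept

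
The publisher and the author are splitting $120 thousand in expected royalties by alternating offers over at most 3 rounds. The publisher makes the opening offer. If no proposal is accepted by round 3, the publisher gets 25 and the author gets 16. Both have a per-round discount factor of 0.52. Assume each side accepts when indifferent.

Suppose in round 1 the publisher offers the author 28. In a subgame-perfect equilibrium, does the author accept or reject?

Reject

Round 3 (the publisher proposes): the author gets 16 if talks fail, so the publisher offers 16 and keeps 104.
Round 2 (the author proposes): the publisher can get 104 next round, worth 0.52 × 104 = 54.08 now; the author offers that and keeps 65.92.
So by rejecting in round 1, the author gets 65.92 next round, worth 0.52 × 65.92 = 34.2784 now.
Offer 28 < 34.2784, so the author rejects.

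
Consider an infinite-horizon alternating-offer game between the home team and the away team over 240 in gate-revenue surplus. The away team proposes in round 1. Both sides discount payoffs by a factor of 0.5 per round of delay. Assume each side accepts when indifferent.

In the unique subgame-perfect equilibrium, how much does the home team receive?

80

When the away team proposes, the home team accepts any offer worth at least 0.5 times what the home team would get by proposing next round; and vice versa.
This gives x = 240 − 0.5y and y = 240 − 0.5x, where x and y are each side's share when it proposes.
Hence (1 − 0.5·0.5)x = 240(1 − 0.5), i.e. 0.75·x = 120.
x = 160; the home team's share is 240 − x = 80.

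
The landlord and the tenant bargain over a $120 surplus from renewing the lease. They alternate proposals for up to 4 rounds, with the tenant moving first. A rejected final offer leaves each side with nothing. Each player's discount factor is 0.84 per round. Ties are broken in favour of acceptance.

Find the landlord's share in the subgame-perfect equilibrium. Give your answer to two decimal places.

By backward induction:
Round 4 (the landlord proposes): the tenant will accept anything ≥ 0, so the landlord offers 0 and keeps 120.
Round 3 (the tenant proposes): the landlord can get 120 next round, worth 0.84 × 120 = 100.8 now. The tenant offers 100.8 and keeps 120 − 100.8 = 19.2.
Round 2 (the landlord proposes): the tenant can get 19.2 next round, worth 0.84 × 19.2 = 16.128 now. The landlord offers 16.128 and keeps 120 − 16.128 = 103.872.
Round 1 (the tenant proposes): the landlord can get 103.872 next round, worth 0.84 × 103.872 = 87.25248 now, so the tenant offers 87.25248, keeping 32.74752.

87.25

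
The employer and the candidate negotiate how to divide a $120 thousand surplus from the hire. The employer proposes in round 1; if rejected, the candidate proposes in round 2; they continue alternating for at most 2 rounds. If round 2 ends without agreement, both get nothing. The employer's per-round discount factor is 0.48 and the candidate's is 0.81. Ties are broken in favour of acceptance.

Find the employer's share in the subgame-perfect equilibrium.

22.8

Solve by backward induction from round 2.
Round 2 (the candidate proposes): rejection yields 0 for the employer; the candidate offers 0 and keeps 120.
Round 1 (the employer proposes): the candidate can get 120 next round, worth 0.81 × 120 = 97.2 now; the employer offers that and keeps 22.8.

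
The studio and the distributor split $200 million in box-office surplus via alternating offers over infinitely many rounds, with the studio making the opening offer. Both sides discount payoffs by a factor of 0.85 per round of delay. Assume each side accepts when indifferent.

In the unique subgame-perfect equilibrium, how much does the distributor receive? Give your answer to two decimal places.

91.89

Let x be the studio's share when the studio proposes and y be the distributor's share when the distributor proposes.
The distributor accepts iff offered ≥ 0.85·y, so x = 200 − 0.85y. Symmetrically y = 200 − 0.85x.
Substituting: x = 200 − 0.85(200 − 0.85x), giving x(1 − 0.85·0.85) = 200(1 − 0.85).
So x = 200 × 0.15 / 0.2775 ≈ 108.1081, and the distributor receives 200 − x ≈ 91.8919.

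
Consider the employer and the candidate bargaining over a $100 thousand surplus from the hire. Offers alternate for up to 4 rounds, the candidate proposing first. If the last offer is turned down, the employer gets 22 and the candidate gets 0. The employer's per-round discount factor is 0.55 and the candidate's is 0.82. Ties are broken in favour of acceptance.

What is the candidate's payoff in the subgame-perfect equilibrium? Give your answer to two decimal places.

Round 4 (the employer proposes): the candidate will accept anything ≥ 0, so the employer offers 0 and keeps 100.
Round 3 (the candidate proposes): the employer can get 100 next round, worth 0.55 × 100 = 55 now. The candidate offers 55 and keeps 100 − 55 = 45.
Round 2 (the employer proposes): the candidate can get 45 next round, worth 0.82 × 45 = 36.9 now. The employer offers 36.9 and keeps 100 − 36.9 = 63.1.
Round 1 (the candidate proposes): the employer can get 63.1 next round, worth 0.55 × 63.1 = 34.705 now; the candidate offers that and keeps 65.295.

65.30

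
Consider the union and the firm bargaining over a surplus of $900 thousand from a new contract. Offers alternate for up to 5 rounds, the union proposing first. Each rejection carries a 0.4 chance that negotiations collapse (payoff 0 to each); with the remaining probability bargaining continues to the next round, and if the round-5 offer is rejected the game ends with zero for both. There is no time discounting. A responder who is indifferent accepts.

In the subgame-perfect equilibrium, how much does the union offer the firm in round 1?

Round 5 (the union proposes): the firm will accept anything ≥ 0, so the union offers 0 and keeps 900.
Round 4 (the firm proposes): rejecting gives the union an expected 0.6 × 900 = 540. The firm offers 540 and keeps 900 − 540 = 360.
Round 3 (the union proposes): rejecting gives the firm an expected 0.6 × 360 = 216. The union offers 216 and keeps 900 − 216 = 684.
Round 2 (the firm proposes): rejecting gives the union an expected 0.6 × 684 = 410.4. The firm offers 410.4 and keeps 900 − 410.4 = 489.6.
Round 1 (the union proposes): rejecting gives the firm an expected 0.6 × 489.6 = 293.76; the union offers that and keeps 606.24.

293.76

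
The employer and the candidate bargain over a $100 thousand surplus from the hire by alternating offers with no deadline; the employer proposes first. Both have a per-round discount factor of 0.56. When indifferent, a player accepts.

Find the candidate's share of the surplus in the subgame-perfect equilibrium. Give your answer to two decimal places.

In a stationary SPE each proposer offers the other exactly their discounted continuation value.
If the employer keeps x when proposing and the candidate keeps y when proposing, then x = 100 − 0.56y and y = 100 − 0.56x.
Solving: x = 100(1 − 0.56) / (1 − 0.56·0.56) = 44 / 0.6864 ≈ 64.1026.
The candidate gets 100 − 64.1026 ≈ 35.8974.

35.90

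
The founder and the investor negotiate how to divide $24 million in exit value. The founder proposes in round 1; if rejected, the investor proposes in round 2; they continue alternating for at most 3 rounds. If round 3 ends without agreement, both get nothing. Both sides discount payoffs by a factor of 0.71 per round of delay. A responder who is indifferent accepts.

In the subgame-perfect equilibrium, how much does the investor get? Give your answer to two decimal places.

4.94

By backward induction:
Round 3 (the founder proposes): rejection yields 0 for the investor; the founder offers 0 and keeps 24.
Round 2 (the investor proposes): the founder can get 24 next round, worth 0.71 × 24 = 17.04 now. The investor offers 17.04 and keeps 24 − 17.04 = 6.96.
Round 1 (the founder proposes): the investor can get 6.96 next round, worth 0.71 × 6.96 = 4.9416 now; the founder offers that and keeps 19.0584.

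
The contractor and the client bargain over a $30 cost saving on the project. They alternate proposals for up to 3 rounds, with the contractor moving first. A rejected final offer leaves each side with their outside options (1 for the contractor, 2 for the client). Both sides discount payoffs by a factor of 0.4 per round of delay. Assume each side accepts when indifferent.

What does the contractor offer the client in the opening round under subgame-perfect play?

Round 3 (the contractor proposes): the client gets 2 if talks fail, so the contractor offers 2 and keeps 28.
Round 2 (the client proposes): the contractor can get 28 next round, worth 0.4 × 28 = 11.2 now. The client offers 11.2 and keeps 30 − 11.2 = 18.8.
Round 1 (the contractor proposes): the client can get 18.8 next round, worth 0.4 × 18.8 = 7.52 now; the contractor offers that and keeps 22.48.

7.52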